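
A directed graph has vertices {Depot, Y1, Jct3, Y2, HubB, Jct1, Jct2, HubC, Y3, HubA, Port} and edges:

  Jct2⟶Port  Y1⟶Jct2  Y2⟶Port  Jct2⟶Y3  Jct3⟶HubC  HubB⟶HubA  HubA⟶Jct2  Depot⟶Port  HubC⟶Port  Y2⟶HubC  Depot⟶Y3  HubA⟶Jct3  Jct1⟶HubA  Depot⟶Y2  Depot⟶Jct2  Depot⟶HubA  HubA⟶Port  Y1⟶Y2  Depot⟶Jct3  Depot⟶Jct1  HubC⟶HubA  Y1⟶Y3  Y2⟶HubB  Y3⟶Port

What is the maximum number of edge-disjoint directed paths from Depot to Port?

6

Assign every edge capacity 1; by Menger, the answer equals the max flow.
Path Depot→Port (+1); total 1.
Path Depot→Y2→Port (+1); total 2.
Path Depot→Jct2→Port (+1); total 3.
Path Depot→Y3→Port (+1); total 4.
Path Depot→HubA→Port (+1); total 5.
Path Depot→Jct3→HubC→Port (+1); total 6.
No residual Depot→Port path; max flow = 6.
Certifying cut of size 6: {Depot→Port, Depot→Y2, HubA→Port, Jct2→Port, Jct3→HubC, Y3→Port}.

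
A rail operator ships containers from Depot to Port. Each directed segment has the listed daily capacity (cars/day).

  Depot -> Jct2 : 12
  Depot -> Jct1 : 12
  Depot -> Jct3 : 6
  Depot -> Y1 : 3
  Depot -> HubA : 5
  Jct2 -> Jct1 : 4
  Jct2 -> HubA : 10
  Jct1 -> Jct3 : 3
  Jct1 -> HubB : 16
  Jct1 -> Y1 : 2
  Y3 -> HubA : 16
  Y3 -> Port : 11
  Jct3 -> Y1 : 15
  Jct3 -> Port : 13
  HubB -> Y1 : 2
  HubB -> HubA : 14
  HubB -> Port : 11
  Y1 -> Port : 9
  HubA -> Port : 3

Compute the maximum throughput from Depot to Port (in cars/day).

28

Augment Depot→Jct3→Port: bottleneck 6, flow now 6.
Augment Depot→Y1→Port: bottleneck 3, flow now 9.
Augment Depot→HubA→Port: bottleneck 3, flow now 12.
Augment Depot→Jct1→Jct3→Port: bottleneck 3, flow now 15.
Augment Depot→Jct1→HubB→Port: bottleneck 9, flow now 24.
Augment Depot→Jct2→Jct1→HubB→Port: bottleneck 2, flow now 26.
Augment Depot→Jct2→Jct1→Y1→Port: bottleneck 2, flow now 28.
No augmenting path remains; maximum flow = 28.
In the residual graph, reachable from Depot: {Depot, Jct2, HubA}.
Min-cut edges: Depot→Jct1 (12), Depot→Jct3 (6), Depot→Y1 (3), Jct2→Jct1 (4), HubA→Port (3); capacity 12 + 6 + 3 + 4 + 3 = 28.
This cut is saturated, so no flow can exceed 28.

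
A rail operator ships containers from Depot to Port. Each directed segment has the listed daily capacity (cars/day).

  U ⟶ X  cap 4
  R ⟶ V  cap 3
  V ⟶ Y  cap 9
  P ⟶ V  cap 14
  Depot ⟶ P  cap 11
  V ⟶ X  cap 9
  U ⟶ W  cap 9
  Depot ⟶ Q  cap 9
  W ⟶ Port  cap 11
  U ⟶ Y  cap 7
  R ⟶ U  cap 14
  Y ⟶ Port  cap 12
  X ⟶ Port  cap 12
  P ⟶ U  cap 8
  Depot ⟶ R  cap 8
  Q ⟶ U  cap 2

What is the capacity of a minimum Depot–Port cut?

Augment Depot→P→U→W→Port: bottleneck 8, flow now 8.
Augment Depot→P→V→X→Port: bottleneck 3, flow now 11.
Augment Depot→Q→U→W→Port: bottleneck 1, flow now 12.
Augment Depot→Q→U→X→Port: bottleneck 1, flow now 13.
Augment Depot→R→U→X→Port: bottleneck 3, flow now 16.
Augment Depot→R→U→Y→Port: bottleneck 5, flow now 21.
No augmenting path remains; maximum flow = 21.
By max-flow min-cut, the minimum cut capacity equals the max flow.
In the residual graph, reachable from Depot: {Depot, Q}.
Min-cut edges: Depot→P (11), Depot→R (8), Q→U (2); capacity 11 + 8 + 2 = 21.

21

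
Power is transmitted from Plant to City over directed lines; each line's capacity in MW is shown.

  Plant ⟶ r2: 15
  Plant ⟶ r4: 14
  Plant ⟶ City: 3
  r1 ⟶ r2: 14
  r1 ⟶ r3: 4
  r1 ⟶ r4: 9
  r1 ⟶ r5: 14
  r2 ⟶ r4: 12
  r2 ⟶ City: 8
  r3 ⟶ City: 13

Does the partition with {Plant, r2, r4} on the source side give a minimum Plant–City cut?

Given cut capacity: 3 + 8 = 11.
Augment Plant→City: bottleneck 3, flow now 3.
Augment Plant→r2→City: bottleneck 8, flow now 11.
No augmenting path remains; maximum flow = 11.
Cut capacity 11 equals the max flow, so it is a minimum cut.

Yes — it is a minimum cut (capacity 11).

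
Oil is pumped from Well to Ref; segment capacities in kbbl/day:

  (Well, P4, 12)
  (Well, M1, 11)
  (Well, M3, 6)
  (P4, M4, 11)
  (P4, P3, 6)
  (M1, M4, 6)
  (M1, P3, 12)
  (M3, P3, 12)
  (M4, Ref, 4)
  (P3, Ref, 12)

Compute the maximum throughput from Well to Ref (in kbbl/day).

16

Augment Well→P4→M4→Ref: bottleneck 4, flow now 4.
Augment Well→P4→P3→Ref: bottleneck 6, flow now 10.
Augment Well→M1→P3→Ref: bottleneck 6, flow now 16.
No augmenting path remains; maximum flow = 16.
In the residual graph, reachable from Well: {Well, P4, M1, M3, M4, P3}.
Min-cut edges: M4→Ref (4), P3→Ref (12); capacity 4 + 12 = 16.
This cut is saturated, so no flow can exceed 16.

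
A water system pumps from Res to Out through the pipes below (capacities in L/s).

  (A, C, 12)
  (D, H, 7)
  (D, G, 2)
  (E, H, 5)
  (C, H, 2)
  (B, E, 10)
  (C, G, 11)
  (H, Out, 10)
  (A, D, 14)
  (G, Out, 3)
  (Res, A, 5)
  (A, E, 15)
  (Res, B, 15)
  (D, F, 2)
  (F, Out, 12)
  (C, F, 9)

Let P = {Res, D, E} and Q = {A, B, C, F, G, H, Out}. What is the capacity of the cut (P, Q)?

Edges leaving {Res, D, E}: Res→A (5), Res→B (15), D→F (2), D→G (2), D→H (7), E→H (5).
Cut capacity = 5 + 15 + 2 + 2 + 7 + 5 = 36.

36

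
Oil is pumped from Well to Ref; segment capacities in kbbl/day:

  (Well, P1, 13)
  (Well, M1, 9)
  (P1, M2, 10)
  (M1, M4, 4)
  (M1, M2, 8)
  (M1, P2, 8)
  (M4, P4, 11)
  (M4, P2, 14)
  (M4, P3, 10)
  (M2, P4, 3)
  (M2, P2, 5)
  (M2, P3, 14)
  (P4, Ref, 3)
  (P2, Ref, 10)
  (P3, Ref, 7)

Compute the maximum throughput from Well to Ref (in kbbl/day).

19

Augment Well→M1→P2→Ref: bottleneck 8, flow now 8.
Augment Well→P1→M2→P4→Ref: bottleneck 3, flow now 11.
Augment Well→P1→M2→P2→Ref: bottleneck 2, flow now 13.
Augment Well→P1→M2→P3→Ref: bottleneck 5, flow now 18.
Augment Well→M1→M4→P3→Ref: bottleneck 1, flow now 19.
No augmenting path remains; maximum flow = 19.
In the residual graph, reachable from Well: {Well, P1}.
Min-cut edges: Well→M1 (9), P1→M2 (10); capacity 9 + 10 = 19.
This cut is saturated, so no flow can exceed 19.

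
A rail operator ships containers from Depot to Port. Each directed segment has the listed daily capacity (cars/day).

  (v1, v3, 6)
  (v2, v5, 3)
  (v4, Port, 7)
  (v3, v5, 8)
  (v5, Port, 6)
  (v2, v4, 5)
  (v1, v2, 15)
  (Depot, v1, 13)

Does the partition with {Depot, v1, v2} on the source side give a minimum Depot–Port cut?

No — its capacity is 14, but the minimum cut has capacity 11.

Given cut capacity: 6 + 5 + 3 = 14.
Augment Depot→v1→v2→v4→Port: bottleneck 5, flow now 5.
Augment Depot→v1→v2→v5→Port: bottleneck 3, flow now 8.
Augment Depot→v1→v3→v5→Port: bottleneck 3, flow now 11.
No augmenting path remains; maximum flow = 11.
In the residual graph, reachable from Depot: {Depot, v1, v2, v3, v5}.
Min-cut edges: v2→v4 (5), v5→Port (6); capacity 5 + 6 = 11.
Cut capacity 14 exceeds the max flow 11, so it is not minimum.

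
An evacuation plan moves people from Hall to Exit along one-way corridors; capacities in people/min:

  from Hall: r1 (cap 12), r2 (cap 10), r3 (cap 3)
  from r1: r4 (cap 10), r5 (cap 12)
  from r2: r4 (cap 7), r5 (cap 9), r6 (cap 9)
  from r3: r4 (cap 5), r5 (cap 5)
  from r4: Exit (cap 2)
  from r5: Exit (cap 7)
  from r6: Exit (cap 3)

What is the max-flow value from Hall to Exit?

12

Augment Hall→r1→r4→Exit: bottleneck 2, flow now 2.
Augment Hall→r1→r5→Exit: bottleneck 7, flow now 9.
Augment Hall→r2→r6→Exit: bottleneck 3, flow now 12.
No augmenting path remains; maximum flow = 12.
In the residual graph, reachable from Hall: {Hall, r1, r2, r3, r4, r5, r6}.
Min-cut edges: r4→Exit (2), r5→Exit (7), r6→Exit (3); capacity 2 + 7 + 3 = 12.
This cut is saturated, so no flow can exceed 12.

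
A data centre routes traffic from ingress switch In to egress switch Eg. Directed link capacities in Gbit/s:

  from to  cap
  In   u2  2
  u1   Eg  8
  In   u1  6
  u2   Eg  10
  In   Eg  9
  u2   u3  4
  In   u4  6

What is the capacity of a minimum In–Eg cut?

Augment In→Eg: bottleneck 9, flow now 9.
Augment In→u1→Eg: bottleneck 6, flow now 15.
Augment In→u2→Eg: bottleneck 2, flow now 17.
No augmenting path remains; maximum flow = 17.
By max-flow min-cut, the minimum cut capacity equals the max flow.
In the residual graph, reachable from In: {In, u4}.
Min-cut edges: In→u1 (6), In→u2 (2), In→Eg (9); capacity 6 + 2 + 9 = 17.

17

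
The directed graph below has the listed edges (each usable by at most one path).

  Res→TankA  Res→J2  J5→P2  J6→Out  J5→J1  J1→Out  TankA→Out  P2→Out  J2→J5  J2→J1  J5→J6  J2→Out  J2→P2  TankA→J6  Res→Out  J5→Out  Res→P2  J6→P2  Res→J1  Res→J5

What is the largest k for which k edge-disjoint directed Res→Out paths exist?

Assign every edge capacity 1; by Menger, the answer equals the max flow.
Path Res→Out (+1); total 1.
Path Res→J2→Out (+1); total 2.
Path Res→J5→Out (+1); total 3.
Path Res→J1→Out (+1); total 4.
Path Res→TankA→Out (+1); total 5.
Path Res→P2→Out (+1); total 6.
No residual Res→Out path; max flow = 6.
Certifying cut of size 6: {Res→J1, Res→J2, Res→J5, Res→Out, Res→P2, Res→TankA}.

6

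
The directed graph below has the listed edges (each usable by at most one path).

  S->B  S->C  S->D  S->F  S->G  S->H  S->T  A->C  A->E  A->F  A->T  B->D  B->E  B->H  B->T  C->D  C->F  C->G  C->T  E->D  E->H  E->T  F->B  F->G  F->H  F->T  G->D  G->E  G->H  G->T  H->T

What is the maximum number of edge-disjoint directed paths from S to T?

Assign every edge capacity 1; by Menger, the answer equals the max flow.
Path S→T (+1); total 1.
Path S→B→T (+1); total 2.
Path S→C→T (+1); total 3.
Path S→F→T (+1); total 4.
Path S→G→T (+1); total 5.
Path S→H→T (+1); total 6.
No residual S→T path; max flow = 6.
Certifying cut of size 6: {S→B, S→C, S→F, S→G, S→H, S→T}.

6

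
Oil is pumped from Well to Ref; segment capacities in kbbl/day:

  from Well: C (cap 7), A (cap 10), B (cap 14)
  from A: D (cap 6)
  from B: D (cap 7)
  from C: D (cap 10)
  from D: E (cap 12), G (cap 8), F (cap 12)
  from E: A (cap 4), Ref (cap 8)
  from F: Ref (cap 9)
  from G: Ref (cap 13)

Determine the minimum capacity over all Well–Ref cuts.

Augment Well→A→D→E→Ref: bottleneck 6, flow now 6.
Augment Well→B→D→E→Ref: bottleneck 2, flow now 8.
Augment Well→B→D→F→Ref: bottleneck 5, flow now 13.
Augment Well→C→D→F→Ref: bottleneck 4, flow now 17.
Augment Well→C→D→G→Ref: bottleneck 3, flow now 20.
No augmenting path remains; maximum flow = 20.
By max-flow min-cut, the minimum cut capacity equals the max flow.
In the residual graph, reachable from Well: {Well, A, B}.
Min-cut edges: Well→C (7), A→D (6), B→D (7); capacity 7 + 6 + 7 = 20.

20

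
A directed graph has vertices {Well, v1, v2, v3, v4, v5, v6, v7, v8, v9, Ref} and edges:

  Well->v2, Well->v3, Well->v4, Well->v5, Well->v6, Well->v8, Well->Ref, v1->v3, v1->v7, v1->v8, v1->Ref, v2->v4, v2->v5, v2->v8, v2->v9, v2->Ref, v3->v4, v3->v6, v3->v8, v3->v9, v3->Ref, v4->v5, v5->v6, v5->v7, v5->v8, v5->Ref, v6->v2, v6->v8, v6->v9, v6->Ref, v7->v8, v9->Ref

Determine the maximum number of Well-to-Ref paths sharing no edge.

6

Assign every edge capacity 1; by Menger, the answer equals the max flow.
Path Well→Ref (+1); total 1.
Path Well→v2→Ref (+1); total 2.
Path Well→v3→Ref (+1); total 3.
Path Well→v5→Ref (+1); total 4.
Path Well→v6→Ref (+1); total 5.
Path Well→v4→v5→v6→v9→Ref (+1); total 6.
No residual Well→Ref path; max flow = 6.
Certifying cut of size 6: {Well→Ref, Well→v2, Well→v3, Well→v4, Well→v5, Well→v6}.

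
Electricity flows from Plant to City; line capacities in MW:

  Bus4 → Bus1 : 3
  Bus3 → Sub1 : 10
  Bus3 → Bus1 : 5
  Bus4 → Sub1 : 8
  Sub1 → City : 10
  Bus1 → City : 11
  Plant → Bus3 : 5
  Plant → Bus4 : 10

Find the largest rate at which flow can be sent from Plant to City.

Augment Plant→Bus3→Sub1→City: bottleneck 5, flow now 5.
Augment Plant→Bus4→Sub1→City: bottleneck 5, flow now 10.
Augment Plant→Bus4→Bus1→City: bottleneck 3, flow now 13.
Augment Plant→Bus4→Sub1→Bus3→Bus1→City: bottleneck 2, flow now 15. (uses reverse residual edge)
No augmenting path remains; maximum flow = 15.
In the residual graph, reachable from Plant: {Plant}.
Min-cut edges: Plant→Bus3 (5), Plant→Bus4 (10); capacity 5 + 10 = 15.
This cut is saturated, so no flow can exceed 15.

15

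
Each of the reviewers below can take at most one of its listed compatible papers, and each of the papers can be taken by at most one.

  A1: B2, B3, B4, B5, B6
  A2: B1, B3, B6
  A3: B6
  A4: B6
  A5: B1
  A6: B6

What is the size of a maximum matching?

4

Unit-capacity flow: source→left, listed edges, right→sink; max matching = max flow.
Augmenting path A1→B2 (+1); matched 1.
Augmenting path A2→B1 (+1); matched 2.
Augmenting path A3→B6 (+1); matched 3.
Augmenting path A5→B1→A2→B3 (+1); matched 4.
No augmenting path remains; maximum matching = 4.
König certificate: {A1, A2, A5, B6} is a vertex cover of size 4 (every listed pair touches it), so no matching can be larger.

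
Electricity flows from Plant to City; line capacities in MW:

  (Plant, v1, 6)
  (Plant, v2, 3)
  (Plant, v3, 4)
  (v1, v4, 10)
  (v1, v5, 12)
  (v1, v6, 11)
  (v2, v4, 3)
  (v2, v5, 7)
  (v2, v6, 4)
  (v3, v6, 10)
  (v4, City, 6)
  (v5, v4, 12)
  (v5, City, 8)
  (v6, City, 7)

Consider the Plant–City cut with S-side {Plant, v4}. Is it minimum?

Given cut capacity: 6 + 3 + 4 + 6 = 19.
Augment Plant→v1→v4→City: bottleneck 6, flow now 6.
Augment Plant→v2→v5→City: bottleneck 3, flow now 9.
Augment Plant→v3→v6→City: bottleneck 4, flow now 13.
No augmenting path remains; maximum flow = 13.
In the residual graph, reachable from Plant: {Plant}.
Min-cut edges: Plant→v1 (6), Plant→v2 (3), Plant→v3 (4); capacity 6 + 3 + 4 = 13.
Cut capacity 19 exceeds the max flow 13, so it is not minimum.

No — its capacity is 19, but the minimum cut has capacity 13.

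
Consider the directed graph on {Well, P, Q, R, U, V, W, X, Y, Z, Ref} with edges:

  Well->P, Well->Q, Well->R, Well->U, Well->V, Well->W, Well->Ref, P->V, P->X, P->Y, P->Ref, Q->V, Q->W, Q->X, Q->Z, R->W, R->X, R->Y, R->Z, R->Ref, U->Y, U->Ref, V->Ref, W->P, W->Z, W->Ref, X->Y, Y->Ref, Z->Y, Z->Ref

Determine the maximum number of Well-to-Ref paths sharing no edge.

7

Assign every edge capacity 1; by Menger, the answer equals the max flow.
Path Well→Ref (+1); total 1.
Path Well→P→Ref (+1); total 2.
Path Well→R→Ref (+1); total 3.
Path Well→U→Ref (+1); total 4.
Path Well→V→Ref (+1); total 5.
Path Well→W→Ref (+1); total 6.
Path Well→Q→Z→Ref (+1); total 7.
No residual Well→Ref path; max flow = 7.
Certifying cut of size 7: {Well→P, Well→Q, Well→R, Well→Ref, Well→U, Well→V, Well→W}.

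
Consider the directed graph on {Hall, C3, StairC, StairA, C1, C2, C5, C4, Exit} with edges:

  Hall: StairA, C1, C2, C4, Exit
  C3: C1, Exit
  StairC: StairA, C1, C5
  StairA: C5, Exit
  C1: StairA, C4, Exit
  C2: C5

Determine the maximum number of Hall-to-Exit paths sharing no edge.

3

Assign every edge capacity 1; by Menger, the answer equals the max flow.
Path Hall→Exit (+1); total 1.
Path Hall→StairA→Exit (+1); total 2.
Path Hall→C1→Exit (+1); total 3.
No residual Hall→Exit path; max flow = 3.
Certifying cut of size 3: {Hall→C1, Hall→Exit, Hall→StairA}.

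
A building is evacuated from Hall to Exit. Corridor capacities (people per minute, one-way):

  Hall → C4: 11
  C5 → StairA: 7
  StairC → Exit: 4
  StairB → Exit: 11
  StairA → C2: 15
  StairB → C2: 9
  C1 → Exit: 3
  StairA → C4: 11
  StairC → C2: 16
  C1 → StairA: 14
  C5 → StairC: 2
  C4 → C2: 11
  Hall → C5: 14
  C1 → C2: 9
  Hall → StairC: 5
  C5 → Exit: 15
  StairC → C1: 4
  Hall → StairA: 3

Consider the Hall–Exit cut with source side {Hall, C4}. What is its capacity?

33

Edges leaving {Hall, C4}: Hall→C5 (14), Hall→StairA (3), Hall→StairC (5), C4→C2 (11).
Cut capacity = 14 + 3 + 5 + 11 = 33.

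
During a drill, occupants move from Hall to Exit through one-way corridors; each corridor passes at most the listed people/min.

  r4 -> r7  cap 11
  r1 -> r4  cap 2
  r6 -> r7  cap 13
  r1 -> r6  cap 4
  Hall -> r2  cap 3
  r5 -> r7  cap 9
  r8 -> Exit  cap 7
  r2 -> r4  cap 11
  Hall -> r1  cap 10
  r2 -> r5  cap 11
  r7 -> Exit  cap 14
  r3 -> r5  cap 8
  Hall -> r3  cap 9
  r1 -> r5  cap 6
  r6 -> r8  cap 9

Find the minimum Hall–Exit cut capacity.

18

Augment Hall→r1→r4→r7→Exit: bottleneck 2, flow now 2.
Augment Hall→r1→r5→r7→Exit: bottleneck 6, flow now 8.
Augment Hall→r1→r6→r7→Exit: bottleneck 2, flow now 10.
Augment Hall→r2→r4→r7→Exit: bottleneck 3, flow now 13.
Augment Hall→r3→r5→r7→Exit: bottleneck 1, flow now 14.
Augment Hall→r3→r5→r1→r6→r8→Exit: bottleneck 2, flow now 16. (uses reverse residual edge)
Augment Hall→r3→r5→r7→r6→r8→Exit: bottleneck 2, flow now 18. (uses reverse residual edge)
No augmenting path remains; maximum flow = 18.
By max-flow min-cut, the minimum cut capacity equals the max flow.
In the residual graph, reachable from Hall: {Hall, r1, r3, r5}.
Min-cut edges: Hall→r2 (3), r1→r4 (2), r1→r6 (4), r5→r7 (9); capacity 3 + 2 + 4 + 9 = 18.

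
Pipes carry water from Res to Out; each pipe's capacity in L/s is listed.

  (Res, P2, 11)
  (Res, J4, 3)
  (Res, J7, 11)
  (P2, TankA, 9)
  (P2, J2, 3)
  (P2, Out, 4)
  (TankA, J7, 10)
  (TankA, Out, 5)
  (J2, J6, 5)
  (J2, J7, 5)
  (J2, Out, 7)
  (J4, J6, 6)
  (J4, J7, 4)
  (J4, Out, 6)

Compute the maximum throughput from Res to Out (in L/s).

14

Augment Res→P2→Out: bottleneck 4, flow now 4.
Augment Res→J4→Out: bottleneck 3, flow now 7.
Augment Res→P2→TankA→Out: bottleneck 5, flow now 12.
Augment Res→P2→J2→Out: bottleneck 2, flow now 14.
No augmenting path remains; maximum flow = 14.
In the residual graph, reachable from Res: {Res, J7}.
Min-cut edges: Res→P2 (11), Res→J4 (3); capacity 11 + 3 = 14.
This cut is saturated, so no flow can exceed 14.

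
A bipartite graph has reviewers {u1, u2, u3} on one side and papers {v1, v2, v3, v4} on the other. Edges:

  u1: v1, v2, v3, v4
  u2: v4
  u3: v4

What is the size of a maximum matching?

2

Unit-capacity flow: source→left, listed edges, right→sink; max matching = max flow.
Augmenting path u1→v1 (+1); matched 1.
Augmenting path u2→v4 (+1); matched 2.
No augmenting path remains; maximum matching = 2.
König certificate: {u1, v4} is a vertex cover of size 2 (every listed pair touches it), so no matching can be larger.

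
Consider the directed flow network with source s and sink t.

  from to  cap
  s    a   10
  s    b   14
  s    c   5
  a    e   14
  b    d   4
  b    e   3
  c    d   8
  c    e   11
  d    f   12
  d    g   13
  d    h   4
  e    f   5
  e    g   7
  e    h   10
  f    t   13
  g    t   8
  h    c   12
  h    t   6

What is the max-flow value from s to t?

Augment s→a→e→f→t: bottleneck 5, flow now 5.
Augment s→a→e→g→t: bottleneck 5, flow now 10.
Augment s→b→d→f→t: bottleneck 4, flow now 14.
Augment s→b→e→g→t: bottleneck 2, flow now 16.
Augment s→b→e→h→t: bottleneck 1, flow now 17.
Augment s→c→d→f→t: bottleneck 4, flow now 21.
Augment s→c→d→g→t: bottleneck 1, flow now 22.
No augmenting path remains; maximum flow = 22.
In the residual graph, reachable from s: {s, b}.
Min-cut edges: s→a (10), s→c (5), b→d (4), b→e (3); capacity 10 + 5 + 4 + 3 = 22.
This cut is saturated, so no flow can exceed 22.

22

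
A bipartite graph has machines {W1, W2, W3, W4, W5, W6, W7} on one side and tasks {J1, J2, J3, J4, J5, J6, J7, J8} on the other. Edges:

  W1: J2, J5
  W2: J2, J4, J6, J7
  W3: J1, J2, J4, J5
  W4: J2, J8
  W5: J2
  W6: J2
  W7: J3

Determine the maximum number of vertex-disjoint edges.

Unit-capacity flow: source→left, listed edges, right→sink; max matching = max flow.
Augmenting path W1→J2 (+1); matched 1.
Augmenting path W2→J4 (+1); matched 2.
Augmenting path W3→J1 (+1); matched 3.
Augmenting path W4→J8 (+1); matched 4.
Augmenting path W7→J3 (+1); matched 5.
Augmenting path W5→J2→W1→J5 (+1); matched 6.
No augmenting path remains; maximum matching = 6.
König certificate: {W1, W2, W3, W4, W7, J2} is a vertex cover of size 6 (every listed pair touches it), so no matching can be larger.

6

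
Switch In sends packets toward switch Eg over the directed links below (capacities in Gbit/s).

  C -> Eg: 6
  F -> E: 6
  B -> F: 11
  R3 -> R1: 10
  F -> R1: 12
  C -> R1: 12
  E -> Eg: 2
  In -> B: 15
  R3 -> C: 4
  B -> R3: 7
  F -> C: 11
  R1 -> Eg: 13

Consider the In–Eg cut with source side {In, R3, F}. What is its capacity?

Edges leaving {In, R3, F}: In→B (15), R3→C (4), R3→R1 (10), F→E (6), F→C (11), F→R1 (12).
Cut capacity = 15 + 4 + 10 + 6 + 11 + 12 = 58.

58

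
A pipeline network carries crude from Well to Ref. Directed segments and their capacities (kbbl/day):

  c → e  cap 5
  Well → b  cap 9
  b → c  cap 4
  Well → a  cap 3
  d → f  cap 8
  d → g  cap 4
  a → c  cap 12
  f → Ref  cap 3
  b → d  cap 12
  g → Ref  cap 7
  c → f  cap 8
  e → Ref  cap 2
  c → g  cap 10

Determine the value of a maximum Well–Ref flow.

Augment Well→a→c→e→Ref: bottleneck 2, flow now 2.
Augment Well→a→c→f→Ref: bottleneck 1, flow now 3.
Augment Well→b→c→f→Ref: bottleneck 2, flow now 5.
Augment Well→b→c→g→Ref: bottleneck 2, flow now 7.
Augment Well→b→d→g→Ref: bottleneck 4, flow now 11.
Augment Well→b→d→f→c→g→Ref: bottleneck 1, flow now 12. (uses reverse residual edge)
No augmenting path remains; maximum flow = 12.
In the residual graph, reachable from Well: {Well}.
Min-cut edges: Well→a (3), Well→b (9); capacity 3 + 9 = 12.
This cut is saturated, so no flow can exceed 12.

12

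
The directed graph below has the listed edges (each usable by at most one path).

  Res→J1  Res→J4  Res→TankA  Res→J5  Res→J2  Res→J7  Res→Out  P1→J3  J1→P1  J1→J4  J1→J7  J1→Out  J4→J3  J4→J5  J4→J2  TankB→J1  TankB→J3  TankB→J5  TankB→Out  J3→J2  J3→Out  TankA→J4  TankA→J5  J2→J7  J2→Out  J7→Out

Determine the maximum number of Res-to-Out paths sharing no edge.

5

Assign every edge capacity 1; by Menger, the answer equals the max flow.
Path Res→Out (+1); total 1.
Path Res→J1→Out (+1); total 2.
Path Res→J2→Out (+1); total 3.
Path Res→J7→Out (+1); total 4.
Path Res→J4→J3→Out (+1); total 5.
No residual Res→Out path; max flow = 5.
Certifying cut of size 5: {J2→Out, J4→J3, J7→Out, Res→J1, Res→Out}.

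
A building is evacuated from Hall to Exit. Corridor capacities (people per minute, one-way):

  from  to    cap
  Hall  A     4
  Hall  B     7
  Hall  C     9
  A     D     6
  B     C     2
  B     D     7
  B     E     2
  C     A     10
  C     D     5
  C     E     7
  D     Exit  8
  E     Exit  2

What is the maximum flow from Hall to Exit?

Augment Hall→A→D→Exit: bottleneck 4, flow now 4.
Augment Hall→B→D→Exit: bottleneck 4, flow now 8.
Augment Hall→B→E→Exit: bottleneck 2, flow now 10.
No augmenting path remains; maximum flow = 10.
In the residual graph, reachable from Hall: {Hall, A, B, C, D, E}.
Min-cut edges: D→Exit (8), E→Exit (2); capacity 8 + 2 = 10.
This cut is saturated, so no flow can exceed 10.

10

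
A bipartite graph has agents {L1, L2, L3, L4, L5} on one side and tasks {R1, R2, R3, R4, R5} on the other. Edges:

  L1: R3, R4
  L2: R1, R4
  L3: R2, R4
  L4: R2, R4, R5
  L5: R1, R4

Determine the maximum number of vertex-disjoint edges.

5

Unit-capacity flow: source→left, listed edges, right→sink; max matching = max flow.
Augmenting path L1→R3 (+1); matched 1.
Augmenting path L2→R1 (+1); matched 2.
Augmenting path L3→R2 (+1); matched 3.
Augmenting path L4→R4 (+1); matched 4.
Augmenting path L5→R4→L4→R5 (+1); matched 5.
No augmenting path remains; maximum matching = 5.
König certificate: {L1, L2, L3, L4, L5} is a vertex cover of size 5 (every listed pair touches it), so no matching can be larger.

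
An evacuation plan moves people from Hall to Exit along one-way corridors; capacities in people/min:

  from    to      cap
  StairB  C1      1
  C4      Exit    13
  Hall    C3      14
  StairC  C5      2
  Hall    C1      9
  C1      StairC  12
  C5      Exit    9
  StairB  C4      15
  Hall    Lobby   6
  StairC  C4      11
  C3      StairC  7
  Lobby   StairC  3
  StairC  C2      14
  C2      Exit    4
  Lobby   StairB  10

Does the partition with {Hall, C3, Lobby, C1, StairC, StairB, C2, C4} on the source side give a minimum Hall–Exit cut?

Yes — it is a minimum cut (capacity 19).

Given cut capacity: 2 + 4 + 13 = 19.
Augment Hall→C3→StairC→C5→Exit: bottleneck 2, flow now 2.
Augment Hall→C3→StairC→C2→Exit: bottleneck 4, flow now 6.
Augment Hall→C3→StairC→C4→Exit: bottleneck 1, flow now 7.
Augment Hall→Lobby→StairC→C4→Exit: bottleneck 3, flow now 10.
Augment Hall→Lobby→StairB→C4→Exit: bottleneck 3, flow now 13.
Augment Hall→C1→StairC→C4→Exit: bottleneck 6, flow now 19.
No augmenting path remains; maximum flow = 19.
Cut capacity 19 equals the max flow, so it is a minimum cut.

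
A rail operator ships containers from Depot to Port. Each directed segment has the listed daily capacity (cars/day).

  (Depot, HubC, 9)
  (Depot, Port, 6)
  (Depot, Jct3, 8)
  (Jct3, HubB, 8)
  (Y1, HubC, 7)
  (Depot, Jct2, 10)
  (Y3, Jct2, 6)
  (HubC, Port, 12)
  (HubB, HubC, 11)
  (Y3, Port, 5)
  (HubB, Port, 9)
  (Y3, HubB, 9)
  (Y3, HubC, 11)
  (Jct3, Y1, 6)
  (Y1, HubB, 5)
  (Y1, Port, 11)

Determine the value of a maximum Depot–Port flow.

23

Augment Depot→Port: bottleneck 6, flow now 6.
Augment Depot→HubC→Port: bottleneck 9, flow now 15.
Augment Depot→Jct3→Y1→Port: bottleneck 6, flow now 21.
Augment Depot→Jct3→HubB→Port: bottleneck 2, flow now 23.
No augmenting path remains; maximum flow = 23.
In the residual graph, reachable from Depot: {Depot, Jct2}.
Min-cut edges: Depot→Jct3 (8), Depot→HubC (9), Depot→Port (6); capacity 8 + 9 + 6 = 23.
This cut is saturated, so no flow can exceed 23.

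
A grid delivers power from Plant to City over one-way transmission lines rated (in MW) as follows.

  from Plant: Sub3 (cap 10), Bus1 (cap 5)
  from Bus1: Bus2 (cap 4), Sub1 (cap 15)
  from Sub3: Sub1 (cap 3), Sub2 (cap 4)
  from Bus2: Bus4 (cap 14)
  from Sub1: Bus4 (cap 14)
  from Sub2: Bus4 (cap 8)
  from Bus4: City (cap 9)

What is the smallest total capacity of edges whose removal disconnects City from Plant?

9

Augment Plant→Bus1→Bus2→Bus4→City: bottleneck 4, flow now 4.
Augment Plant→Bus1→Sub1→Bus4→City: bottleneck 1, flow now 5.
Augment Plant→Sub3→Sub1→Bus4→City: bottleneck 3, flow now 8.
Augment Plant→Sub3→Sub2→Bus4→City: bottleneck 1, flow now 9.
No augmenting path remains; maximum flow = 9.
By max-flow min-cut, the minimum cut capacity equals the max flow.
In the residual graph, reachable from Plant: {Plant, Bus1, Sub3, Bus2, Sub1, Sub2, Bus4}.
Min-cut edges: Bus4→City (9); capacity 9 = 9.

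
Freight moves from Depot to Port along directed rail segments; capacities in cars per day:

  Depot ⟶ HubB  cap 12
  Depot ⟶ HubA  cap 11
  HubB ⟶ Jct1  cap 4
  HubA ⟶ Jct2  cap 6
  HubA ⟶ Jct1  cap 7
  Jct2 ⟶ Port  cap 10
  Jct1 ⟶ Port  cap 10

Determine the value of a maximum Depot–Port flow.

15

Augment Depot→HubB→Jct1→Port: bottleneck 4, flow now 4.
Augment Depot→HubA→Jct2→Port: bottleneck 6, flow now 10.
Augment Depot→HubA→Jct1→Port: bottleneck 5, flow now 15.
No augmenting path remains; maximum flow = 15.
In the residual graph, reachable from Depot: {Depot, HubB}.
Min-cut edges: Depot→HubA (11), HubB→Jct1 (4); capacity 11 + 4 = 15.
This cut is saturated, so no flow can exceed 15.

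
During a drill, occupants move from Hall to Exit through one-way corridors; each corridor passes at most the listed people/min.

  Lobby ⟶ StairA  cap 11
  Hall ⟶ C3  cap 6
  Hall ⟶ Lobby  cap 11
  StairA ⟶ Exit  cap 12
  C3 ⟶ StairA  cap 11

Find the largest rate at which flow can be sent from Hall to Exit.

12

Augment Hall→Lobby→StairA→Exit: bottleneck 11, flow now 11.
Augment Hall→C3→StairA→Exit: bottleneck 1, flow now 12.
No augmenting path remains; maximum flow = 12.
In the residual graph, reachable from Hall: {Hall, Lobby, C3, StairA}.
Min-cut edges: StairA→Exit (12); capacity 12 = 12.
This cut is saturated, so no flow can exceed 12.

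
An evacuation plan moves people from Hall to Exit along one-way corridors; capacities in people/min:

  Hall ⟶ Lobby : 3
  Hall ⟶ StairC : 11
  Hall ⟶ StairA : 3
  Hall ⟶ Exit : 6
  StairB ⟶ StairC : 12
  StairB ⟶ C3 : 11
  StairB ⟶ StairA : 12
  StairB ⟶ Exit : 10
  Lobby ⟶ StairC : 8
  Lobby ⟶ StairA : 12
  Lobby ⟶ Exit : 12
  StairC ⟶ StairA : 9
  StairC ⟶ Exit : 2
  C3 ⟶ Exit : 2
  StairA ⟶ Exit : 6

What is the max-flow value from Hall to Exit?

Augment Hall→Exit: bottleneck 6, flow now 6.
Augment Hall→Lobby→Exit: bottleneck 3, flow now 9.
Augment Hall→StairC→Exit: bottleneck 2, flow now 11.
Augment Hall→StairA→Exit: bottleneck 3, flow now 14.
Augment Hall→StairC→StairA→Exit: bottleneck 3, flow now 17.
No augmenting path remains; maximum flow = 17.
In the residual graph, reachable from Hall: {Hall, StairC, StairA}.
Min-cut edges: Hall→Lobby (3), Hall→Exit (6), StairC→Exit (2), StairA→Exit (6); capacity 3 + 6 + 2 + 6 = 17.
This cut is saturated, so no flow can exceed 17.

17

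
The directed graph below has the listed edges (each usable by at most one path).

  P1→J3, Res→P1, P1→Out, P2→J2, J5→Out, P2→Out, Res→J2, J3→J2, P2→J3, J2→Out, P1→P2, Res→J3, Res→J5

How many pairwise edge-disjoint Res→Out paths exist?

Assign every edge capacity 1; by Menger, the answer equals the max flow.
Path Res→J5→Out (+1); total 1.
Path Res→P1→Out (+1); total 2.
Path Res→J2→Out (+1); total 3.
No residual Res→Out path; max flow = 3.
Certifying cut of size 3: {J2→Out, Res→J5, Res→P1}.

3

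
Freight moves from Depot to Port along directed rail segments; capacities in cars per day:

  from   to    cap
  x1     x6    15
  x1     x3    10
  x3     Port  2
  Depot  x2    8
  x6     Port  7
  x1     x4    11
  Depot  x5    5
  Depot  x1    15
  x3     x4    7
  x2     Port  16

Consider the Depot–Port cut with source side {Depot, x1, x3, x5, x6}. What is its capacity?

Edges leaving {Depot, x1, x3, x5, x6}: Depot→x2 (8), x1→x4 (11), x3→x4 (7), x3→Port (2), x6→Port (7).
Cut capacity = 8 + 11 + 7 + 2 + 7 = 35.

35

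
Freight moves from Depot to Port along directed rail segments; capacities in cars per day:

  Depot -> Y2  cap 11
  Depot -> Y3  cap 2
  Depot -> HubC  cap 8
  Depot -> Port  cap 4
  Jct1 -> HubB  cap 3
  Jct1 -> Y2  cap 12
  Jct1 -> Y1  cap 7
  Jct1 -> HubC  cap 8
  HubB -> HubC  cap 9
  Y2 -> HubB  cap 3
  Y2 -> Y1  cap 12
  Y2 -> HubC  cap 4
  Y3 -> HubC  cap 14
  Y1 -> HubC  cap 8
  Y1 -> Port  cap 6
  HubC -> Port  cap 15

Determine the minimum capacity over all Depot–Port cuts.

Augment Depot→Port: bottleneck 4, flow now 4.
Augment Depot→HubC→Port: bottleneck 8, flow now 12.
Augment Depot→Y2→Y1→Port: bottleneck 6, flow now 18.
Augment Depot→Y2→HubC→Port: bottleneck 4, flow now 22.
Augment Depot→Y3→HubC→Port: bottleneck 2, flow now 24.
Augment Depot→Y2→HubB→HubC→Port: bottleneck 1, flow now 25.
No augmenting path remains; maximum flow = 25.
By max-flow min-cut, the minimum cut capacity equals the max flow.
In the residual graph, reachable from Depot: {Depot}.
Min-cut edges: Depot→Y2 (11), Depot→Y3 (2), Depot→HubC (8), Depot→Port (4); capacity 11 + 2 + 8 + 4 = 25.

25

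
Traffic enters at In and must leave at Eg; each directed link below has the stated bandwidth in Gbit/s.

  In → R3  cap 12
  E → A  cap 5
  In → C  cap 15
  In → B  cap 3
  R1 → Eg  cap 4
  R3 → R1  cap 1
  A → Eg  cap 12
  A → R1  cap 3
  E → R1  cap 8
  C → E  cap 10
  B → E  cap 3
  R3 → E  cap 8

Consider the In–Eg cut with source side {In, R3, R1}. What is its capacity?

30

Edges leaving {In, R3, R1}: In→C (15), In→B (3), R3→E (8), R1→Eg (4).
Cut capacity = 15 + 3 + 8 + 4 = 30.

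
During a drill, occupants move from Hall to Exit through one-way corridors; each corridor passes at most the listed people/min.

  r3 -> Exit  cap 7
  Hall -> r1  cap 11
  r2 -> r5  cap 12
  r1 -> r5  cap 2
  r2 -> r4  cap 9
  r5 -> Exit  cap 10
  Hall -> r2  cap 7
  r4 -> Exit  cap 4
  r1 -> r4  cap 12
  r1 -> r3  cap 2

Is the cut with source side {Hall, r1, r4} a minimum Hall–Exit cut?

Given cut capacity: 7 + 2 + 2 + 4 = 15.
Augment Hall→r1→r3→Exit: bottleneck 2, flow now 2.
Augment Hall→r1→r4→Exit: bottleneck 4, flow now 6.
Augment Hall→r1→r5→Exit: bottleneck 2, flow now 8.
Augment Hall→r2→r5→Exit: bottleneck 7, flow now 15.
No augmenting path remains; maximum flow = 15.
Cut capacity 15 equals the max flow, so it is a minimum cut.

Yes — it is a minimum cut (capacity 15).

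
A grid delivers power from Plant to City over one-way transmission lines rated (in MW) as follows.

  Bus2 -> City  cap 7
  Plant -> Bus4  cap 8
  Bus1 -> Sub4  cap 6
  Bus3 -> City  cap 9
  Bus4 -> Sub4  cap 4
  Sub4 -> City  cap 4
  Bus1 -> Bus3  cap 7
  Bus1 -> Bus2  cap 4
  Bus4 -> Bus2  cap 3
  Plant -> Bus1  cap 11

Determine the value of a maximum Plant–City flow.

18

Augment Plant→Bus1→Bus2→City: bottleneck 4, flow now 4.
Augment Plant→Bus1→Sub4→City: bottleneck 4, flow now 8.
Augment Plant→Bus1→Bus3→City: bottleneck 3, flow now 11.
Augment Plant→Bus4→Bus2→City: bottleneck 3, flow now 14.
Augment Plant→Bus4→Sub4→Bus1→Bus3→City: bottleneck 4, flow now 18. (uses reverse residual edge)
No augmenting path remains; maximum flow = 18.
In the residual graph, reachable from Plant: {Plant, Bus4}.
Min-cut edges: Plant→Bus1 (11), Bus4→Bus2 (3), Bus4→Sub4 (4); capacity 11 + 3 + 4 = 18.
This cut is saturated, so no flow can exceed 18.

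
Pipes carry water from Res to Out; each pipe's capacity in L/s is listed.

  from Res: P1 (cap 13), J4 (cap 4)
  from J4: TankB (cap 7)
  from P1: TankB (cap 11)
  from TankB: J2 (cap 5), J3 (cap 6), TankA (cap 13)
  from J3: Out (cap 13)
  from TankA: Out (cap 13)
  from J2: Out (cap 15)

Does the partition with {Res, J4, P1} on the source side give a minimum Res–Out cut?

No — its capacity is 18, but the minimum cut has capacity 15.

Given cut capacity: 7 + 11 = 18.
Augment Res→J4→TankB→J3→Out: bottleneck 4, flow now 4.
Augment Res→P1→TankB→J3→Out: bottleneck 2, flow now 6.
Augment Res→P1→TankB→TankA→Out: bottleneck 9, flow now 15.
No augmenting path remains; maximum flow = 15.
In the residual graph, reachable from Res: {Res, P1}.
Min-cut edges: Res→J4 (4), P1→TankB (11); capacity 4 + 11 = 15.
Cut capacity 18 exceeds the max flow 15, so it is not minimum.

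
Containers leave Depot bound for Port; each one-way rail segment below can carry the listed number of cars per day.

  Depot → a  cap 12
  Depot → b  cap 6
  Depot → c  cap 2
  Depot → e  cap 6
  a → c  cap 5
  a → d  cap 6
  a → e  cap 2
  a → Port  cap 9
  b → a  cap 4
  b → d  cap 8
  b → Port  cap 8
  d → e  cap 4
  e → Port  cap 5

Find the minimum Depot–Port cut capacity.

20

Augment Depot→a→Port: bottleneck 9, flow now 9.
Augment Depot→b→Port: bottleneck 6, flow now 15.
Augment Depot→e→Port: bottleneck 5, flow now 20.
No augmenting path remains; maximum flow = 20.
By max-flow min-cut, the minimum cut capacity equals the max flow.
In the residual graph, reachable from Depot: {Depot, a, c, d, e}.
Min-cut edges: Depot→b (6), a→Port (9), e→Port (5); capacity 6 + 9 + 5 = 20.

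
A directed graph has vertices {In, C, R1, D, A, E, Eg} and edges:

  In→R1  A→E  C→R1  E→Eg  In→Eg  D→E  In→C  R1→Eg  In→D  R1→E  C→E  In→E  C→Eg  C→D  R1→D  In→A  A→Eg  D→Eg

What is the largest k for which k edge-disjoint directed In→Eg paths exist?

6

Assign every edge capacity 1; by Menger, the answer equals the max flow.
Path In→Eg (+1); total 1.
Path In→C→Eg (+1); total 2.
Path In→R1→Eg (+1); total 3.
Path In→D→Eg (+1); total 4.
Path In→A→Eg (+1); total 5.
Path In→E→Eg (+1); total 6.
No residual In→Eg path; max flow = 6.
Certifying cut of size 6: {In→A, In→C, In→D, In→E, In→Eg, In→R1}.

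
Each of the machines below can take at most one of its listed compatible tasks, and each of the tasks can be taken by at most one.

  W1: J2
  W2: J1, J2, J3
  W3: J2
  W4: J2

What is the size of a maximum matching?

Unit-capacity flow: source→left, listed edges, right→sink; max matching = max flow.
Augmenting path W1→J2 (+1); matched 1.
Augmenting path W2→J1 (+1); matched 2.
No augmenting path remains; maximum matching = 2.
König certificate: {W2, J2} is a vertex cover of size 2 (every listed pair touches it), so no matching can be larger.

2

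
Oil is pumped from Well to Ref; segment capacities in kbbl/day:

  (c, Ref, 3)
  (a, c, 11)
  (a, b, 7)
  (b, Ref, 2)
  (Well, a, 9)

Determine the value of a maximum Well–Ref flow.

5

Augment Well→a→b→Ref: bottleneck 2, flow now 2.
Augment Well→a→c→Ref: bottleneck 3, flow now 5.
No augmenting path remains; maximum flow = 5.
In the residual graph, reachable from Well: {Well, a, b, c}.
Min-cut edges: b→Ref (2), c→Ref (3); capacity 2 + 3 = 5.
This cut is saturated, so no flow can exceed 5.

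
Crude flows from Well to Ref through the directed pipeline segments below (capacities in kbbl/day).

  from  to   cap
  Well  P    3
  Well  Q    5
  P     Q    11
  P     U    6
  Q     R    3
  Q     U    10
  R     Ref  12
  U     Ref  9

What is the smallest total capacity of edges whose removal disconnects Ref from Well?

8

Augment Well→P→U→Ref: bottleneck 3, flow now 3.
Augment Well→Q→R→Ref: bottleneck 3, flow now 6.
Augment Well→Q→U→Ref: bottleneck 2, flow now 8.
No augmenting path remains; maximum flow = 8.
By max-flow min-cut, the minimum cut capacity equals the max flow.
In the residual graph, reachable from Well: {Well}.
Min-cut edges: Well→P (3), Well→Q (5); capacity 3 + 5 = 8.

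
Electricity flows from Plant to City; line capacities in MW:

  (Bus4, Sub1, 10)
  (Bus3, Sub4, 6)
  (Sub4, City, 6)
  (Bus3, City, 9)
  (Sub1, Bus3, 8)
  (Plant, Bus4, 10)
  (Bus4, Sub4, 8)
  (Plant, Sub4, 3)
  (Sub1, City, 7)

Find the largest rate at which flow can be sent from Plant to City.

13

Augment Plant→Sub4→City: bottleneck 3, flow now 3.
Augment Plant→Bus4→Sub1→City: bottleneck 7, flow now 10.
Augment Plant→Bus4→Sub4→City: bottleneck 3, flow now 13.
No augmenting path remains; maximum flow = 13.
In the residual graph, reachable from Plant: {Plant}.
Min-cut edges: Plant→Bus4 (10), Plant→Sub4 (3); capacity 10 + 3 = 13.
This cut is saturated, so no flow can exceed 13.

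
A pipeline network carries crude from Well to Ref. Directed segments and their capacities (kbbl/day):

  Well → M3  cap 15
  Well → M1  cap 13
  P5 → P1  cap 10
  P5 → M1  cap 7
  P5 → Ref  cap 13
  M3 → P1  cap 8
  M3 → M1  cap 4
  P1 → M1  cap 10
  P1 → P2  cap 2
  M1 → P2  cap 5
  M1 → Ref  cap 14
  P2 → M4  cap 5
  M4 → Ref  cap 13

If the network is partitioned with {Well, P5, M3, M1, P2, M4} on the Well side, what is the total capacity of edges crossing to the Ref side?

58

Edges leaving {Well, P5, M3, M1, P2, M4}: P5→P1 (10), P5→Ref (13), M3→P1 (8), M1→Ref (14), M4→Ref (13).
Cut capacity = 10 + 13 + 8 + 14 + 13 = 58.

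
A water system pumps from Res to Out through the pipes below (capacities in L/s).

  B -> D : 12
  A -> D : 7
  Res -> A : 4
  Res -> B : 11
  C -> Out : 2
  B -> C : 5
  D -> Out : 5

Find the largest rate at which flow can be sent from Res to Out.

Augment Res→A→D→Out: bottleneck 4, flow now 4.
Augment Res→B→C→Out: bottleneck 2, flow now 6.
Augment Res→B→D→Out: bottleneck 1, flow now 7.
No augmenting path remains; maximum flow = 7.
In the residual graph, reachable from Res: {Res, A, B, C, D}.
Min-cut edges: C→Out (2), D→Out (5); capacity 2 + 5 = 7.
This cut is saturated, so no flow can exceed 7.

7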